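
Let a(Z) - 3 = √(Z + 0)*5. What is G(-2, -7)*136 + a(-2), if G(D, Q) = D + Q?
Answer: -1221 + 5*I*√2 ≈ -1221.0 + 7.0711*I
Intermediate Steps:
a(Z) = 3 + 5*√Z (a(Z) = 3 + √(Z + 0)*5 = 3 + √Z*5 = 3 + 5*√Z)
G(-2, -7)*136 + a(-2) = (-2 - 7)*136 + (3 + 5*√(-2)) = -9*136 + (3 + 5*(I*√2)) = -1224 + (3 + 5*I*√2) = -1221 + 5*I*√2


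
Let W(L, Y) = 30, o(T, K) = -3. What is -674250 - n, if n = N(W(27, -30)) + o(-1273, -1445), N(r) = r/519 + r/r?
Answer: -116644914/173 ≈ -6.7425e+5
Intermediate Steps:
N(r) = 1 + r/519 (N(r) = r*(1/519) + 1 = r/519 + 1 = 1 + r/519)
n = -336/173 (n = (1 + (1/519)*30) - 3 = (1 + 10/173) - 3 = 183/173 - 3 = -336/173 ≈ -1.9422)
-674250 - n = -674250 - 1*(-336/173) = -674250 + 336/173 = -116644914/173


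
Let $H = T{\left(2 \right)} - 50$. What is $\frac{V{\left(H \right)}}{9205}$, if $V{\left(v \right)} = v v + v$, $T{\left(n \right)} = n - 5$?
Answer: $\frac{2756}{9205} \approx 0.2994$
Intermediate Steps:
$T{\left(n \right)} = -5 + n$
$H = -53$ ($H = \left(-5 + 2\right) - 50 = -3 - 50 = -53$)
$V{\left(v \right)} = v + v^{2}$ ($V{\left(v \right)} = v^{2} + v = v + v^{2}$)
$\frac{V{\left(H \right)}}{9205} = \frac{\left(-53\right) \left(1 - 53\right)}{9205} = \left(-53\right) \left(-52\right) \frac{1}{9205} = 2756 \cdot \frac{1}{9205} = \frac{2756}{9205}$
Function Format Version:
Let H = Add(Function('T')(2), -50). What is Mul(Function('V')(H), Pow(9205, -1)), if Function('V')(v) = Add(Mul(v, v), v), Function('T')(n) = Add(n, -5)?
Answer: Rational(2756, 9205) ≈ 0.29940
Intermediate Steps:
Function('T')(n) = Add(-5, n)
H = -53 (H = Add(Add(-5, 2), -50) = Add(-3, -50) = -53)
Function('V')(v) = Add(v, Pow(v, 2)) (Function('V')(v) = Add(Pow(v, 2), v) = Add(v, Pow(v, 2)))
Mul(Function('V')(H), Pow(9205, -1)) = Mul(Mul(-53, Add(1, -53)), Pow(9205, -1)) = Mul(Mul(-53, -52), Rational(1, 9205)) = Mul(2756, Rational(1, 9205)) = Rational(2756, 9205)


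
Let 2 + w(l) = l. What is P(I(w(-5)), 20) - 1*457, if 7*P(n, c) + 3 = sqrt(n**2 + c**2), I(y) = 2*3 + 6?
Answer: -3202/7 + 4*sqrt(34)/7 ≈ -454.10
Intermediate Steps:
w(l) = -2 + l
I(y) = 12 (I(y) = 6 + 6 = 12)
P(n, c) = -3/7 + sqrt(c**2 + n**2)/7 (P(n, c) = -3/7 + sqrt(n**2 + c**2)/7 = -3/7 + sqrt(c**2 + n**2)/7)
P(I(w(-5)), 20) - 1*457 = (-3/7 + sqrt(20**2 + 12**2)/7) - 1*457 = (-3/7 + sqrt(400 + 144)/7) - 457 = (-3/7 + sqrt(544)/7) - 457 = (-3/7 + (4*sqrt(34))/7) - 457 = (-3/7 + 4*sqrt(34)/7) - 457 = -3202/7 + 4*sqrt(34)/7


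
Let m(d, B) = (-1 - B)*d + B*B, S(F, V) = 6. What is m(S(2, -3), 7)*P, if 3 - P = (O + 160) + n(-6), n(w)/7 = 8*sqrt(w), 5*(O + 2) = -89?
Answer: -686/5 - 56*I*sqrt(6) ≈ -137.2 - 137.17*I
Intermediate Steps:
O = -99/5 (O = -2 + (1/5)*(-89) = -2 - 89/5 = -99/5 ≈ -19.800)
m(d, B) = B**2 + d*(-1 - B) (m(d, B) = d*(-1 - B) + B**2 = B**2 + d*(-1 - B))
n(w) = 56*sqrt(w) (n(w) = 7*(8*sqrt(w)) = 56*sqrt(w))
P = -686/5 - 56*I*sqrt(6) (P = 3 - ((-99/5 + 160) + 56*sqrt(-6)) = 3 - (701/5 + 56*(I*sqrt(6))) = 3 - (701/5 + 56*I*sqrt(6)) = 3 + (-701/5 - 56*I*sqrt(6)) = -686/5 - 56*I*sqrt(6) ≈ -137.2 - 137.17*I)
m(S(2, -3), 7)*P = (7**2 - 1*6 - 1*7*6)*(-686/5 - 56*I*sqrt(6)) = (49 - 6 - 42)*(-686/5 - 56*I*sqrt(6)) = 1*(-686/5 - 56*I*sqrt(6)) = -686/5 - 56*I*sqrt(6)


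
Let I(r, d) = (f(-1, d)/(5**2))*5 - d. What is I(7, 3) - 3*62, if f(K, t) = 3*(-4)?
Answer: -957/5 ≈ -191.40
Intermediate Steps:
f(K, t) = -12
I(r, d) = -12/5 - d (I(r, d) = -12/(5**2)*5 - d = -12/25*5 - d = -12/5 - d)
I(7, 3) - 3*62 = (-12/5 - 1*3) - 3*62 = (-12/5 - 3) - 186 = -27/5 - 186 = -957/5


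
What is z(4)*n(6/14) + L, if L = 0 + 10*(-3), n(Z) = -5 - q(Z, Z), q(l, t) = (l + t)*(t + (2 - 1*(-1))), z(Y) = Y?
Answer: -3026/49 ≈ -61.755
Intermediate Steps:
q(l, t) = (3 + t)*(l + t) (q(l, t) = (l + t)*(t + (2 + 1)) = (l + t)*(t + 3) = (l + t)*(3 + t) = (3 + t)*(l + t))
n(Z) = -5 - 6*Z - 2*Z² (n(Z) = -5 - (Z² + 3*Z + 3*Z + Z*Z) = -5 - (Z² + 3*Z + 3*Z + Z²) = -5 - (2*Z² + 6*Z) = -5 + (-6*Z - 2*Z²) = -5 - 6*Z - 2*Z²)
L = -30 (L = 0 - 30 = -30)
z(4)*n(6/14) + L = 4*(-5 - 36/14 - 2*(6/14)²) - 30 = 4*(-5 - 36/14 - 2*(6*(1/14))²) - 30 = 4*(-5 - 6*3/7 - 2*(3/7)²) - 30 = 4*(-5 - 18/7 - 2*9/49) - 30 = 4*(-5 - 18/7 - 18/49) - 30 = 4*(-389/49) - 30 = -1556/49 - 30 = -3026/49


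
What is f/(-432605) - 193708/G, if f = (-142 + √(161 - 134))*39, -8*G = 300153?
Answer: 672054642034/129847688565 - 117*√3/432605 ≈ 5.1752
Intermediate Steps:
G = -300153/8 (G = -⅛*300153 = -300153/8 ≈ -37519.)
f = -5538 + 117*√3 (f = (-142 + √27)*39 = (-142 + 3*√3)*39 = -5538 + 117*√3 ≈ -5335.4)
f/(-432605) - 193708/G = (-5538 + 117*√3)/(-432605) - 193708/(-300153/8) = (-5538 + 117*√3)*(-1/432605) - 193708*(-8/300153) = (5538/432605 - 117*√3/432605) + 1549664/300153 = 672054642034/129847688565 - 117*√3/432605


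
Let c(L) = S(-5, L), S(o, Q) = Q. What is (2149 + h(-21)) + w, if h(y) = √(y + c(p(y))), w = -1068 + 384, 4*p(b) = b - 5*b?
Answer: 1465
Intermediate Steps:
p(b) = -b (p(b) = (b - 5*b)/4 = (-4*b)/4 = -b)
c(L) = L
w = -684
h(y) = 0 (h(y) = √(y - y) = √0 = 0)
(2149 + h(-21)) + w = (2149 + 0) - 684 = 2149 - 684 = 1465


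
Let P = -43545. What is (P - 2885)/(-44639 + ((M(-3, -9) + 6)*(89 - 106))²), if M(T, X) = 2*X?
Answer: 46430/3023 ≈ 15.359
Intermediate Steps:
(P - 2885)/(-44639 + ((M(-3, -9) + 6)*(89 - 106))²) = (-43545 - 2885)/(-44639 + ((2*(-9) + 6)*(89 - 106))²) = -46430/(-44639 + ((-18 + 6)*(-17))²) = -46430/(-44639 + (-12*(-17))²) = -46430/(-44639 + 204²) = -46430/(-44639 + 41616) = -46430/(-3023) = -46430*(-1/3023) = 46430/3023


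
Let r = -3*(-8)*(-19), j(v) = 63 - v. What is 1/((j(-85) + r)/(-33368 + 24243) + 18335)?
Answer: 9125/167307183 ≈ 5.4540e-5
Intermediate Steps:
r = -456 (r = 24*(-19) = -456)
1/((j(-85) + r)/(-33368 + 24243) + 18335) = 1/(((63 - 1*(-85)) - 456)/(-33368 + 24243) + 18335) = 1/(((63 + 85) - 456)/(-9125) + 18335) = 1/((148 - 456)*(-1/9125) + 18335) = 1/(-308*(-1/9125) + 18335) = 1/(308/9125 + 18335) = 1/(167307183/9125) = 9125/167307183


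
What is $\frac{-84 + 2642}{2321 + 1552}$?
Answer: $\frac{2558}{3873} \approx 0.66047$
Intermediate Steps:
$\frac{-84 + 2642}{2321 + 1552} = \frac{2558}{3873}$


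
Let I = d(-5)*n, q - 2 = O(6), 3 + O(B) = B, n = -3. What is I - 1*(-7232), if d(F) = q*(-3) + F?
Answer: 7292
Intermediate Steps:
O(B) = -3 + B
q = 5 (q = 2 + (-3 + 6) = 2 + 3 = 5)
d(F) = -15 + F (d(F) = 5*(-3) + F = -15 + F)
I = 60 (I = (-15 - 5)*(-3) = -20*(-3) = 60)
I - 1*(-7232) = 60 - 1*(-7232) = 60 + 7232 = 7292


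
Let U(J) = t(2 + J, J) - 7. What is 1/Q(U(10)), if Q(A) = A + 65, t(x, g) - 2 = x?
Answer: 1/72 ≈ 0.013889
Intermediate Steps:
t(x, g) = 2 + x
U(J) = -3 + J (U(J) = (2 + (2 + J)) - 7 = (4 + J) - 7 = -3 + J)
Q(A) = 65 + A
1/Q(U(10)) = 1/(65 + (-3 + 10)) = 1/(65 + 7) = 1/72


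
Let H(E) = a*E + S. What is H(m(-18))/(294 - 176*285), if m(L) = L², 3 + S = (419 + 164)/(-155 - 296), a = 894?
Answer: -5937860/1022253 ≈ -5.8086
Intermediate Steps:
S = -176/41 (S = -3 + (419 + 164)/(-155 - 296) = -3 + 583/(-451) = -3 + 583*(-1/451) = -3 - 53/41 = -176/41 ≈ -4.2927)
H(E) = -176/41 + 894*E (H(E) = 894*E - 176/41 = -176/41 + 894*E)
H(m(-18))/(294 - 176*285) = (-176/41 + 894*(-18)²)/(294 - 176*285) = (-176/41 + 894*324)/(294 - 50160) = (-176/41 + 289656)/(-49866) = (11875720/41)*(-1/49866) = -5937860/1022253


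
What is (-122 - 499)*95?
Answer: -58995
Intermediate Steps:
(-122 - 499)*95 = -621*95 = -58995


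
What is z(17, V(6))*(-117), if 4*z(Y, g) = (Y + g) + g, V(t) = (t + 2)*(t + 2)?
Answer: -16965/4 ≈ -4241.3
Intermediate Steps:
V(t) = (2 + t)² (V(t) = (2 + t)*(2 + t) = (2 + t)²)
z(Y, g) = g/2 + Y/4 (z(Y, g) = ((Y + g) + g)/4 = (Y + 2*g)/4 = g/2 + Y/4)
z(17, V(6))*(-117) = ((2 + 6)²/2 + (¼)*17)*(-117) = ((½)*8² + 17/4)*(-117) = ((½)*64 + 17/4)*(-117) = (32 + 17/4)*(-117) = (145/4)*(-117) = -16965/4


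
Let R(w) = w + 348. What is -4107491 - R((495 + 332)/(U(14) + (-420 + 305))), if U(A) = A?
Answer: -414890912/101 ≈ -4.1078e+6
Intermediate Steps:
R(w) = 348 + w
-4107491 - R((495 + 332)/(U(14) + (-420 + 305))) = -4107491 - (348 + (495 + 332)/(14 + (-420 + 305))) = -4107491 - (348 + 827/(14 - 115)) = -4107491 - (348 + 827/(-101)) = -4107491 - (348 + 827*(-1/101)) = -4107491 - (348 - 827/101) = -4107491 - 1*34321/101 = -4107491 - 34321/101 = -414890912/101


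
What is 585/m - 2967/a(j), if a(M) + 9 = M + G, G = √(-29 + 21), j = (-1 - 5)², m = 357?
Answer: -9389256/87703 + 5934*I*√2/737 ≈ -107.06 + 11.387*I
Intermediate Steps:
j = 36 (j = (-6)² = 36)
G = 2*I*√2 (G = √(-8) = 2*I*√2 ≈ 2.8284*I)
a(M) = -9 + M + 2*I*√2 (a(M) = -9 + (M + 2*I*√2) = -9 + M + 2*I*√2)
585/m - 2967/a(j) = 585/357 - 2967/(-9 + 36 + 2*I*√2) = 585*(1/357) - 2967/(27 + 2*I*√2) = 195/119 - 2967/(27 + 2*I*√2)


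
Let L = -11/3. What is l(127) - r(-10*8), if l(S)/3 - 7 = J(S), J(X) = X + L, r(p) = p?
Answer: 471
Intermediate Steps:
L = -11/3 (L = -11*⅓ = -11/3 ≈ -3.6667)
J(X) = -11/3 + X (J(X) = X - 11/3 = -11/3 + X)
l(S) = 10 + 3*S (l(S) = 21 + 3*(-11/3 + S) = 21 + (-11 + 3*S) = 10 + 3*S)
l(127) - r(-10*8) = (10 + 3*127) - (-10)*8 = (10 + 381) - 1*(-80) = 391 + 80 = 471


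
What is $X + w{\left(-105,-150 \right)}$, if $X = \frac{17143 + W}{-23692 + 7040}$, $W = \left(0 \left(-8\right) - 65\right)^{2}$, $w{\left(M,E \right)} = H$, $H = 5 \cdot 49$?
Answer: $\frac{1014593}{4163} \approx 243.72$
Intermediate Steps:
$H = 245$
$w{\left(M,E \right)} = 245$
$W = 4225$ ($W = \left(0 - 65\right)^{2} = \left(-65\right)^{2} = 4225$)
$X = - \frac{5342}{4163}$ ($X = \frac{17143 + 4225}{-23692 + 7040} = \frac{21368}{-16652} = 21368 \left(- \frac{1}{16652}\right) = - \frac{5342}{4163} \approx -1.2832$)
$X + w{\left(-105,-150 \right)} = - \frac{5342}{4163} + 245 = \frac{1014593}{4163}$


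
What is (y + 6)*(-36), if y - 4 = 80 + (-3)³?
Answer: -2268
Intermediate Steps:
y = 57 (y = 4 + (80 + (-3)³) = 4 + (80 - 27) = 4 + 53 = 57)
(y + 6)*(-36) = (57 + 6)*(-36) = 63*(-36) = -2268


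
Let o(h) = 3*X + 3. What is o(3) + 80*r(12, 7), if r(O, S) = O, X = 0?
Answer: 963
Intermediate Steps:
o(h) = 3 (o(h) = 3*0 + 3 = 0 + 3 = 3)
o(3) + 80*r(12, 7) = 3 + 80*12 = 3 + 960 = 963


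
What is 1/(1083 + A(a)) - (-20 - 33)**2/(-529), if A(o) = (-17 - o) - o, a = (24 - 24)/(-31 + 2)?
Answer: 2994923/563914 ≈ 5.3110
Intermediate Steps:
a = 0 (a = 0/(-29) = 0*(-1/29) = 0)
A(o) = -17 - 2*o
1/(1083 + A(a)) - (-20 - 33)**2/(-529) = 1/(1083 + (-17 - 2*0)) - (-20 - 33)**2/(-529) = 1/(1083 + (-17 + 0)) - (-53)**2*(-1)/529 = 1/(1083 - 17) - 2809*(-1)/529 = 1/1066 - 1*(-2809/529) = 1/1066 + 2809/529 = 2994923/563914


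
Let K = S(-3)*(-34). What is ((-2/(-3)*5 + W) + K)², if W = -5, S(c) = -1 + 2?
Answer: 11449/9 ≈ 1272.1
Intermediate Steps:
S(c) = 1
K = -34 (K = 1*(-34) = -34)
((-2/(-3)*5 + W) + K)² = ((-2/(-3)*5 - 5) - 34)² = ((-2*(-⅓)*5 - 5) - 34)² = (((⅔)*5 - 5) - 34)² = ((10/3 - 5) - 34)² = (-5/3 - 34)² = (-107/3)² = 11449/9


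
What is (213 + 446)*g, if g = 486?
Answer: 320274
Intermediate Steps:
(213 + 446)*g = (213 + 446)*486 = 659*486 = 320274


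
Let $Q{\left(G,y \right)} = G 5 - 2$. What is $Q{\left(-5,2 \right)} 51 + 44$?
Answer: $-1333$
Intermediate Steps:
$Q{\left(G,y \right)} = -2 + 5 G$ ($Q{\left(G,y \right)} = 5 G - 2 = -2 + 5 G$)
$Q{\left(-5,2 \right)} 51 + 44 = \left(-2 + 5 \left(-5\right)\right) 51 + 44 = \left(-2 - 25\right) 51 + 44 = \left(-27\right) 51 + 44 = -1377 + 44 = -1333$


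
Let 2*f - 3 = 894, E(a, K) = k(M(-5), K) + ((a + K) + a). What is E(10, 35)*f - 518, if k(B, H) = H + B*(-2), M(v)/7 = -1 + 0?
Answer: 46126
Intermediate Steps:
M(v) = -7 (M(v) = 7*(-1 + 0) = 7*(-1) = -7)
k(B, H) = H - 2*B
E(a, K) = 14 + 2*K + 2*a (E(a, K) = (K - 2*(-7)) + ((a + K) + a) = (K + 14) + ((K + a) + a) = (14 + K) + (K + 2*a) = 14 + 2*K + 2*a)
f = 897/2 (f = 3/2 + (½)*894 = 3/2 + 447 = 897/2 ≈ 448.50)
E(10, 35)*f - 518 = (14 + 2*35 + 2*10)*(897/2) - 518 = (14 + 70 + 20)*(897/2) - 518 = 104*(897/2) - 518 = 46644 - 518 = 46126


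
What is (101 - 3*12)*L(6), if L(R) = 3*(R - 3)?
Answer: 585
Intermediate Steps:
L(R) = -9 + 3*R (L(R) = 3*(-3 + R) = -9 + 3*R)
(101 - 3*12)*L(6) = (101 - 3*12)*(-9 + 3*6) = (101 - 36)*(-9 + 18) = 65*9 = 585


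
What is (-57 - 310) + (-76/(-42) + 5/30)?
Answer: -15331/42 ≈ -365.02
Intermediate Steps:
(-57 - 310) + (-76/(-42) + 5/30) = -367 + (-76*(-1/42) + 5*(1/30)) = -367 + (38/21 + ⅙) = -367 + 83/42 = -15331/42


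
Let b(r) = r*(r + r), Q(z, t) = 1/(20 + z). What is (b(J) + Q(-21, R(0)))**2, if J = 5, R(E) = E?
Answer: 2401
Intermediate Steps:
b(r) = 2*r**2 (b(r) = r*(2*r) = 2*r**2)
(b(J) + Q(-21, R(0)))**2 = (2*5**2 + 1/(20 - 21))**2 = (2*25 + 1/(-1))**2 = (50 - 1)**2 = 49**2 = 2401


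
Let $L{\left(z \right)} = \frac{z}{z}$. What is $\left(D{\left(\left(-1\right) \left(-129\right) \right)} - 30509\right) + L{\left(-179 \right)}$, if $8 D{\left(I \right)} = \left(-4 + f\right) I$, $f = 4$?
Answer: $-30508$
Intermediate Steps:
$L{\left(z \right)} = 1$
$D{\left(I \right)} = 0$ ($D{\left(I \right)} = \frac{\left(-4 + 4\right) I}{8} = \frac{0 I}{8} = \frac{1}{8} \cdot 0 = 0$)
$\left(D{\left(\left(-1\right) \left(-129\right) \right)} - 30509\right) + L{\left(-179 \right)} = \left(0 - 30509\right) + 1 = -30509 + 1 = -30508$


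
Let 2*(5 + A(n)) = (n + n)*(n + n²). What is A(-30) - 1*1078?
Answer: -27183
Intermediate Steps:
A(n) = -5 + n*(n + n²) (A(n) = -5 + ((n + n)*(n + n²))/2 = -5 + ((2*n)*(n + n²))/2 = -5 + (2*n*(n + n²))/2 = -5 + n*(n + n²))
A(-30) - 1*1078 = (-5 + (-30)² + (-30)³) - 1*1078 = (-5 + 900 - 27000) - 1078 = -26105 - 1078 = -27183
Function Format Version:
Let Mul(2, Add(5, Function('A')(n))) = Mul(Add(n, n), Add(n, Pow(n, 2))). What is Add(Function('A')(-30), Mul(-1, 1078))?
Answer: -27183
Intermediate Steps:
Function('A')(n) = Add(-5, Mul(n, Add(n, Pow(n, 2)))) (Function('A')(n) = Add(-5, Mul(Rational(1, 2), Mul(Add(n, n), Add(n, Pow(n, 2))))) = Add(-5, Mul(Rational(1, 2), Mul(Mul(2, n), Add(n, Pow(n, 2))))) = Add(-5, Mul(Rational(1, 2), Mul(2, n, Add(n, Pow(n, 2))))) = Add(-5, Mul(n, Add(n, Pow(n, 2)))))
Add(Function('A')(-30), Mul(-1, 1078)) = Add(Add(-5, Pow(-30, 2), Pow(-30, 3)), Mul(-1, 1078)) = Add(Add(-5, 900, -27000), -1078) = Add(-26105, -1078) = -27183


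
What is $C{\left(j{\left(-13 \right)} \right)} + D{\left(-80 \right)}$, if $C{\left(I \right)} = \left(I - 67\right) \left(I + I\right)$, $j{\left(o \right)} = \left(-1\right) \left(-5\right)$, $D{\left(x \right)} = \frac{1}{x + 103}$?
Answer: $- \frac{14259}{23} \approx -619.96$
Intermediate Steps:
$D{\left(x \right)} = \frac{1}{103 + x}$
$j{\left(o \right)} = 5$
$C{\left(I \right)} = 2 I \left(-67 + I\right)$ ($C{\left(I \right)} = \left(-67 + I\right) 2 I = 2 I \left(-67 + I\right)$)
$C{\left(j{\left(-13 \right)} \right)} + D{\left(-80 \right)} = 2 \cdot 5 \left(-67 + 5\right) + \frac{1}{103 - 80} = 2 \cdot 5 \left(-62\right) + \frac{1}{23} = -620 + \frac{1}{23} = - \frac{14259}{23}$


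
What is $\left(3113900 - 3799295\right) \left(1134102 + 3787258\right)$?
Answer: $-3373075537200$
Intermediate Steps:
$\left(3113900 - 3799295\right) \left(1134102 + 3787258\right) = \left(-685395\right) 4921360 = -3373075537200$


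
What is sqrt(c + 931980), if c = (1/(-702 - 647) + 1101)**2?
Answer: 2*sqrt(975494939371)/1349 ≈ 1464.3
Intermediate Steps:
c = 2205961621504/1819801 (c = (1/(-1349) + 1101)**2 = (-1/1349 + 1101)**2 = (1485248/1349)**2 = 2205961621504/1819801 ≈ 1.2122e+6)
sqrt(c + 931980) = sqrt(2205961621504/1819801 + 931980) = sqrt(3901979757484/1819801) = 2*sqrt(975494939371)/1349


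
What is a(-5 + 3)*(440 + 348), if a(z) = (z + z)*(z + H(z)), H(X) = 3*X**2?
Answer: -31520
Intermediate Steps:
a(z) = 2*z*(z + 3*z**2) (a(z) = (z + z)*(z + 3*z**2) = (2*z)*(z + 3*z**2) = 2*z*(z + 3*z**2))
a(-5 + 3)*(440 + 348) = ((-5 + 3)**2*(2 + 6*(-5 + 3)))*(440 + 348) = ((-2)**2*(2 + 6*(-2)))*788 = (4*(2 - 12))*788 = (4*(-10))*788 = -40*788 = -31520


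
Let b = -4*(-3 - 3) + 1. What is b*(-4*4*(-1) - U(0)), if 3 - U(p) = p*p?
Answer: 325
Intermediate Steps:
U(p) = 3 - p**2 (U(p) = 3 - p*p = 3 - p**2)
b = 25 (b = -4*(-6) + 1 = 24 + 1 = 25)
b*(-4*4*(-1) - U(0)) = 25*(-4*4*(-1) - (3 - 1*0**2)) = 25*(-16*(-1) - (3 - 1*0)) = 25*(16 - (3 + 0)) = 25*(16 - 1*3) = 25*(16 - 3) = 25*13 = 325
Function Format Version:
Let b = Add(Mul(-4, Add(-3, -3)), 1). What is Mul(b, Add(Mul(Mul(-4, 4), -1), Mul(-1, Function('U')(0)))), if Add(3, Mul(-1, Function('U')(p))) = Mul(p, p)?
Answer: 325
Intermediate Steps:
Function('U')(p) = Add(3, Mul(-1, Pow(p, 2))) (Function('U')(p) = Add(3, Mul(-1, Mul(p, p))) = Add(3, Mul(-1, Pow(p, 2))))
b = 25 (b = Add(Mul(-4, -6), 1) = Add(24, 1) = 25)
Mul(b, Add(Mul(Mul(-4, 4), -1), Mul(-1, Function('U')(0)))) = Mul(25, Add(Mul(Mul(-4, 4), -1), Mul(-1, Add(3, Mul(-1, Pow(0, 2)))))) = Mul(25, Add(Mul(-16, -1), Mul(-1, Add(3, Mul(-1, 0))))) = Mul(25, Add(16, Mul(-1, Add(3, 0)))) = Mul(25, Add(16, Mul(-1, 3))) = Mul(25, Add(16, -3)) = Mul(25, 13) = 325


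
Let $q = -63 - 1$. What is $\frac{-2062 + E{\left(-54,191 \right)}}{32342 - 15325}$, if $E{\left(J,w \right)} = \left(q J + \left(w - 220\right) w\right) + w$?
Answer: $- \frac{3954}{17017} \approx -0.23236$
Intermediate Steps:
$q = -64$
$E{\left(J,w \right)} = w - 64 J + w \left(-220 + w\right)$ ($E{\left(J,w \right)} = \left(- 64 J + \left(w - 220\right) w\right) + w = \left(- 64 J + \left(-220 + w\right) w\right) + w = \left(- 64 J + w \left(-220 + w\right)\right) + w = w - 64 J + w \left(-220 + w\right)$)
$\frac{-2062 + E{\left(-54,191 \right)}}{32342 - 15325} = \frac{-2062 - \left(38373 - 36481\right)}{32342 - 15325} = \frac{-2062 + \left(36481 - 41829 + 3456\right)}{17017} = \left(-2062 - 1892\right) \frac{1}{17017} = \left(-3954\right) \frac{1}{17017} = - \frac{3954}{17017}$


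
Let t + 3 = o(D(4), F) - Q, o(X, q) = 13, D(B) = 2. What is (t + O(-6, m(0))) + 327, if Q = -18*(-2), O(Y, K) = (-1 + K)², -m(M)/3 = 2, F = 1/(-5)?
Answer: 350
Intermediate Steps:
F = -⅕ ≈ -0.20000
m(M) = -6 (m(M) = -3*2 = -6)
Q = 36
t = -26 (t = -3 + (13 - 1*36) = -3 + (13 - 36) = -3 - 23 = -26)
(t + O(-6, m(0))) + 327 = (-26 + (-1 - 6)²) + 327 = (-26 + (-7)²) + 327 = (-26 + 49) + 327 = 23 + 327 = 350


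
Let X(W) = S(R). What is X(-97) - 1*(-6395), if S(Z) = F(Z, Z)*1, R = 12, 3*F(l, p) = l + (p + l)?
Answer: 6407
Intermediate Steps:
F(l, p) = p/3 + 2*l/3 (F(l, p) = (l + (p + l))/3 = (l + (l + p))/3 = (p + 2*l)/3 = p/3 + 2*l/3)
S(Z) = Z (S(Z) = (Z/3 + 2*Z/3)*1 = Z*1 = Z)
X(W) = 12
X(-97) - 1*(-6395) = 12 - 1*(-6395) = 12 + 6395 = 6407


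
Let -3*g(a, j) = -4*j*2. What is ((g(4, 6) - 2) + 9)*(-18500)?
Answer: -425500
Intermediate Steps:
g(a, j) = 8*j/3 (g(a, j) = -(-4*j)*2/3 = -(-8)*j/3 = 8*j/3)
((g(4, 6) - 2) + 9)*(-18500) = (((8/3)*6 - 2) + 9)*(-18500) = ((16 - 2) + 9)*(-18500) = (14 + 9)*(-18500) = 23*(-18500) = -425500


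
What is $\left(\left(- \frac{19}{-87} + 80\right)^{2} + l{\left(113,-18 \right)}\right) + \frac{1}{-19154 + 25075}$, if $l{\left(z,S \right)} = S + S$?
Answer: $\frac{286777466966}{44816049} \approx 6399.0$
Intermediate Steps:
$l{\left(z,S \right)} = 2 S$
$\left(\left(- \frac{19}{-87} + 80\right)^{2} + l{\left(113,-18 \right)}\right) + \frac{1}{-19154 + 25075} = \left(\left(- \frac{19}{-87} + 80\right)^{2} + 2 \left(-18\right)\right) + \frac{1}{-19154 + 25075} = \left(\left(\left(-19\right) \left(- \frac{1}{87}\right) + 80\right)^{2} - 36\right) + \frac{1}{5921} = \left(\left(\frac{19}{87} + 80\right)^{2} - 36\right) + \frac{1}{5921} = \left(\left(\frac{6979}{87}\right)^{2} - 36\right) + \frac{1}{5921} = \left(\frac{48706441}{7569} - 36\right) + \frac{1}{5921} = \frac{48433957}{7569} + \frac{1}{5921} = \frac{286777466966}{44816049}$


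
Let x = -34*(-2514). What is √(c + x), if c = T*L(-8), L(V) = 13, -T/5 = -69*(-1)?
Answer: 3*√8999 ≈ 284.59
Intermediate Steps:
T = -345 (T = -(-345)*(-1) = -5*69 = -345)
c = -4485 (c = -345*13 = -4485)
x = 85476
√(c + x) = √(-4485 + 85476) = √80991 = 3*√8999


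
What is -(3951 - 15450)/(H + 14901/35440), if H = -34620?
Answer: -135841520/408972633 ≈ -0.33215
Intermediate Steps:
-(3951 - 15450)/(H + 14901/35440) = -(3951 - 15450)/(-34620 + 14901/35440) = -(-11499)/(-34620 + 14901*(1/35440)) = -(-11499)/(-34620 + 14901/35440) = -(-11499)/(-1226917899/35440) = -(-11499)*(-35440)/1226917899 = -1*135841520/408972633 = -135841520/408972633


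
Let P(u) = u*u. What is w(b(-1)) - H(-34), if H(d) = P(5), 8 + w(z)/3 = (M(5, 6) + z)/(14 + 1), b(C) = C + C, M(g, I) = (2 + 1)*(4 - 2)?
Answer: -241/5 ≈ -48.200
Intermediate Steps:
M(g, I) = 6 (M(g, I) = 3*2 = 6)
P(u) = u²
b(C) = 2*C
w(z) = -114/5 + z/5 (w(z) = -24 + 3*((6 + z)/(14 + 1)) = -24 + 3*((6 + z)/15) = -24 + 3*((6 + z)*(1/15)) = -24 + 3*(⅖ + z/15) = -24 + (6/5 + z/5) = -114/5 + z/5)
H(d) = 25 (H(d) = 5² = 25)
w(b(-1)) - H(-34) = (-114/5 + (2*(-1))/5) - 1*25 = (-114/5 + (⅕)*(-2)) - 25 = (-114/5 - ⅖) - 25 = -116/5 - 25 = -241/5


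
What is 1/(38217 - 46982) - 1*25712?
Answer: -225365681/8765 ≈ -25712.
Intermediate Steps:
1/(38217 - 46982) - 1*25712 = 1/(-8765) - 25712 = -1/8765 - 25712 = -225365681/8765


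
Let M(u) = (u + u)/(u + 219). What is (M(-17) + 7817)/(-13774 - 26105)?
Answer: -789500/4027779 ≈ -0.19601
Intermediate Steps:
M(u) = 2*u/(219 + u) (M(u) = (2*u)/(219 + u) = 2*u/(219 + u))
(M(-17) + 7817)/(-13774 - 26105) = (2*(-17)/(219 - 17) + 7817)/(-13774 - 26105) = (2*(-17)/202 + 7817)/(-39879) = (2*(-17)*(1/202) + 7817)*(-1/39879) = (-17/101 + 7817)*(-1/39879) = (789500/101)*(-1/39879) = -789500/4027779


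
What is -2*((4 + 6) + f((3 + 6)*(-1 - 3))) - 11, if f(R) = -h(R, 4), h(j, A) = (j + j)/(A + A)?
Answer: -49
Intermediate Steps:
h(j, A) = j/A (h(j, A) = (2*j)/((2*A)) = (2*j)*(1/(2*A)) = j/A)
f(R) = -R/4
-2*((4 + 6) + f((3 + 6)*(-1 - 3))) - 11 = -2*((4 + 6) - (3 + 6)*(-1 - 3)/4) - 11 = -2*(10 - 9*(-4)/4) - 11 = -2*(10 - 1/4*(-36)) - 11 = -2*(10 + 9) - 11 = -2*19 - 11 = -38 - 11 = -49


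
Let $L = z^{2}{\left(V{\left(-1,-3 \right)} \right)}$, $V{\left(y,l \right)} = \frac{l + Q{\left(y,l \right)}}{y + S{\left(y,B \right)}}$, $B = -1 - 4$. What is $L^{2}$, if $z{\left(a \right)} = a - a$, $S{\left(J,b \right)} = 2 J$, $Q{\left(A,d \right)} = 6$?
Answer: $0$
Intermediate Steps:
$B = -5$
$V{\left(y,l \right)} = \frac{6 + l}{3 y}$ ($V{\left(y,l \right)} = \frac{l + 6}{y + 2 y} = \frac{6 + l}{3 y}$)
$z{\left(a \right)} = 0$
$L = 0$ ($L = 0^{2} = 0$)
$L^{2} = 0^{2} = 0$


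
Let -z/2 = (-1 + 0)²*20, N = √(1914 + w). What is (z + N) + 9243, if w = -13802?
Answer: 9203 + 4*I*√743 ≈ 9203.0 + 109.03*I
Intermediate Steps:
N = 4*I*√743 (N = √(1914 - 13802) = √(-11888) = 4*I*√743 ≈ 109.03*I)
z = -40 (z = -2*(-1 + 0)²*20 = -2*(-1)²*20 = -2*20 = -40)
(z + N) + 9243 = (-40 + 4*I*√743) + 9243 = 9203 + 4*I*√743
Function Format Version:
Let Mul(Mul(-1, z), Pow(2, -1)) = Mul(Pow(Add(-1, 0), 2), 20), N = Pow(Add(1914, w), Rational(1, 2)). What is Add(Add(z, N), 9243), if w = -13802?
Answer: Add(9203, Mul(4, I, Pow(743, Rational(1, 2)))) ≈ Add(9203.0, Mul(109.03, I))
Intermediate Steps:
N = Mul(4, I, Pow(743, Rational(1, 2))) (N = Pow(Add(1914, -13802), Rational(1, 2)) = Pow(-11888, Rational(1, 2)) = Mul(4, I, Pow(743, Rational(1, 2))) ≈ Mul(109.03, I))
z = -40 (z = Mul(-2, Mul(Pow(Add(-1, 0), 2), 20)) = Mul(-2, Mul(Pow(-1, 2), 20)) = Mul(-2, Mul(1, 20)) = Mul(-2, 20) = -40)
Add(Add(z, N), 9243) = Add(Add(-40, Mul(4, I, Pow(743, Rational(1, 2)))), 9243) = Add(9203, Mul(4, I, Pow(743, Rational(1, 2))))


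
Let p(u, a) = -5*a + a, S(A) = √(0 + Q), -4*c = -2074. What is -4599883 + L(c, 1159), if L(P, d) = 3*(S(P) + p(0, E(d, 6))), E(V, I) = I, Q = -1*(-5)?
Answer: -4599955 + 3*√5 ≈ -4.6000e+6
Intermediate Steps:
c = 1037/2 (c = -¼*(-2074) = 1037/2 ≈ 518.50)
Q = 5
S(A) = √5 (S(A) = √(0 + 5) = √5)
p(u, a) = -4*a
L(P, d) = -72 + 3*√5 (L(P, d) = 3*(√5 - 4*6) = 3*(√5 - 24) = 3*(-24 + √5) = -72 + 3*√5)
-4599883 + L(c, 1159) = -4599883 + (-72 + 3*√5) = -4599955 + 3*√5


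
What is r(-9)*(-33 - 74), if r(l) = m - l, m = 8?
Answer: -1819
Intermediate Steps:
r(l) = 8 - l
r(-9)*(-33 - 74) = (8 - 1*(-9))*(-33 - 74) = (8 + 9)*(-107) = 17*(-107) = -1819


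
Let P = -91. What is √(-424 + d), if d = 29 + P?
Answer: 9*I*√6 ≈ 22.045*I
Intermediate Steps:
d = -62 (d = 29 - 91 = -62)
√(-424 + d) = √(-424 - 62) = √(-486) = 9*I*√6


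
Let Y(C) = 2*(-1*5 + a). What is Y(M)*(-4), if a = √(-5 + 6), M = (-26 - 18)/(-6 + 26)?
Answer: 32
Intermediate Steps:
M = -11/5 (M = -44/20 = -44*1/20 = -11/5 ≈ -2.2000)
a = 1 (a = √1 = 1)
Y(C) = -8 (Y(C) = 2*(-1*5 + 1) = 2*(-5 + 1) = 2*(-4) = -8)
Y(M)*(-4) = -8*(-4) = 32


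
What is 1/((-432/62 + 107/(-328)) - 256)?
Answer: -10168/2677173 ≈ -0.0037980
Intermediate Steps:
1/((-432/62 + 107/(-328)) - 256) = 1/((-432*1/62 + 107*(-1/328)) - 256) = 1/((-216/31 - 107/328) - 256) = 1/(-74165/10168 - 256) = 1/(-2677173/10168) = -10168/2677173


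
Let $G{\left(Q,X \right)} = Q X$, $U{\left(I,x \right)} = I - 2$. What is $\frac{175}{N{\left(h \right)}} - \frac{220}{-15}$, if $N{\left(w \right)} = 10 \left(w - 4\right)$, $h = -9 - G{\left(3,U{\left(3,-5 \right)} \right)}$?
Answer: $\frac{1303}{96} \approx 13.573$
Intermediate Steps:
$U{\left(I,x \right)} = -2 + I$ ($U{\left(I,x \right)} = I - 2 = -2 + I$)
$h = -12$ ($h = -9 - 3 \left(-2 + 3\right) = -9 - 3 \cdot 1 = -9 - 3 = -12$)
$N{\left(w \right)} = -40 + 10 w$ ($N{\left(w \right)} = 10 \left(-4 + w\right) = -40 + 10 w$)
$\frac{175}{N{\left(h \right)}} - \frac{220}{-15} = \frac{175}{-40 + 10 \left(-12\right)} - \frac{220}{-15} = \frac{175}{-40 - 120} - - \frac{44}{3} = \frac{175}{-160} + \frac{44}{3} = 175 \left(- \frac{1}{160}\right) + \frac{44}{3} = - \frac{35}{32} + \frac{44}{3} = \frac{1303}{96}$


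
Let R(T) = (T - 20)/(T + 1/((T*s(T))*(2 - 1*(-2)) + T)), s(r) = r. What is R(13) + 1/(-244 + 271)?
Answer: -40421/80622 ≈ -0.50136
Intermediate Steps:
R(T) = (-20 + T)/(T + 1/(T + 4*T**2)) (R(T) = (T - 20)/(T + 1/((T*T)*(2 - 1*(-2)) + T)) = (-20 + T)/(T + 1/(T**2*(2 + 2) + T)) = (-20 + T)/(T + 1/(T**2*4 + T)) = (-20 + T)/(T + 1/(4*T**2 + T)) = (-20 + T)/(T + 1/(T + 4*T**2)))
R(13) + 1/(-244 + 271) = 13*(-20 - 79*13 + 4*13**2)/(1 + 13**2 + 4*13**3) + 1/(-244 + 271) = 13*(-20 - 1027 + 4*169)/(1 + 169 + 4*2197) + 1/27 = 13*(-20 - 1027 + 676)/(1 + 169 + 8788) + 1/27 = 13*(-371)/8958 + 1/27 = 13*(1/8958)*(-371) + 1/27 = -4823/8958 + 1/27 = -40421/80622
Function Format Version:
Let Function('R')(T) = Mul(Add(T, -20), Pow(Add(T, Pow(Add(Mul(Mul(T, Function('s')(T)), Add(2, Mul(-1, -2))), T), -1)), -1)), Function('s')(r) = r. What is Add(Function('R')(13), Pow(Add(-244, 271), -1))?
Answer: Rational(-40421, 80622) ≈ -0.50136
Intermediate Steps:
Function('R')(T) = Mul(Pow(Add(T, Pow(Add(T, Mul(4, Pow(T, 2))), -1)), -1), Add(-20, T)) (Function('R')(T) = Mul(Add(T, -20), Pow(Add(T, Pow(Add(Mul(Mul(T, T), Add(2, Mul(-1, -2))), T), -1)), -1)) = Mul(Add(-20, T), Pow(Add(T, Pow(Add(Mul(Pow(T, 2), Add(2, 2)), T), -1)), -1)) = Mul(Add(-20, T), Pow(Add(T, Pow(Add(Mul(Pow(T, 2), 4), T), -1)), -1)) = Mul(Add(-20, T), Pow(Add(T, Pow(Add(Mul(4, Pow(T, 2)), T), -1)), -1)) = Mul(Add(-20, T), Pow(Add(T, Pow(Add(T, Mul(4, Pow(T, 2))), -1)), -1)) = Mul(Pow(Add(T, Pow(Add(T, Mul(4, Pow(T, 2))), -1)), -1), Add(-20, T)))
Add(Function('R')(13), Pow(Add(-244, 271), -1)) = Add(Mul(13, Pow(Add(1, Pow(13, 2), Mul(4, Pow(13, 3))), -1), Add(-20, Mul(-79, 13), Mul(4, Pow(13, 2)))), Pow(Add(-244, 271), -1)) = Add(Mul(13, Pow(Add(1, 169, Mul(4, 2197)), -1), Add(-20, -1027, Mul(4, 169))), Pow(27, -1)) = Add(Mul(13, Pow(Add(1, 169, 8788), -1), Add(-20, -1027, 676)), Rational(1, 27)) = Add(Mul(13, Pow(8958, -1), -371), Rational(1, 27)) = Add(Mul(13, Rational(1, 8958), -371), Rational(1, 27)) = Add(Rational(-4823, 8958), Rational(1, 27)) = Rational(-40421, 80622)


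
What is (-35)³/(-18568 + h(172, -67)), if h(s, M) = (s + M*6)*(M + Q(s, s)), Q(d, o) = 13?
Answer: 42875/6148 ≈ 6.9738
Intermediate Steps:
h(s, M) = (13 + M)*(s + 6*M) (h(s, M) = (s + M*6)*(M + 13) = (s + 6*M)*(13 + M) = (13 + M)*(s + 6*M))
(-35)³/(-18568 + h(172, -67)) = (-35)³/(-18568 + (6*(-67)² + 13*172 + 78*(-67) - 67*172)) = -42875/(-18568 + (6*4489 + 2236 - 5226 - 11524)) = -42875/(-18568 + (26934 + 2236 - 5226 - 11524)) = -42875/(-18568 + 12420) = -42875/(-6148) = -42875*(-1/6148) = 42875/6148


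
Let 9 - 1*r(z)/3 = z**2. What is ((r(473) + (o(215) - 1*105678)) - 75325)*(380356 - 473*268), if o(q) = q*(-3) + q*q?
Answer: -204542996136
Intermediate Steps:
o(q) = q**2 - 3*q (o(q) = -3*q + q**2 = q**2 - 3*q)
r(z) = 27 - 3*z**2
((r(473) + (o(215) - 1*105678)) - 75325)*(380356 - 473*268) = (((27 - 3*473**2) + (215*(-3 + 215) - 1*105678)) - 75325)*(380356 - 473*268) = (((27 - 3*223729) + (215*212 - 105678)) - 75325)*(380356 - 126764) = (((27 - 671187) + (45580 - 105678)) - 75325)*253592 = ((-671160 - 60098) - 75325)*253592 = (-731258 - 75325)*253592 = -806583*253592 = -204542996136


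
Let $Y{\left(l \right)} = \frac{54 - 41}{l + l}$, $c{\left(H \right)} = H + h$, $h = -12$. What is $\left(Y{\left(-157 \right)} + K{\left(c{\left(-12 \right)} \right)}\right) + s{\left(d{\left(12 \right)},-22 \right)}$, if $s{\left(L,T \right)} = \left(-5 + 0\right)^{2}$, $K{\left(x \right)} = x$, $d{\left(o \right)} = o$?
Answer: $\frac{301}{314} \approx 0.9586$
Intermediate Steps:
$c{\left(H \right)} = -12 + H$ ($c{\left(H \right)} = H - 12 = -12 + H$)
$s{\left(L,T \right)} = 25$ ($s{\left(L,T \right)} = \left(-5\right)^{2} = 25$)
$Y{\left(l \right)} = \frac{13}{2 l}$
$\left(Y{\left(-157 \right)} + K{\left(c{\left(-12 \right)} \right)}\right) + s{\left(d{\left(12 \right)},-22 \right)} = \left(\frac{13}{2 \left(-157\right)} - 24\right) + 25 = \left(\frac{13}{2} \left(- \frac{1}{157}\right) - 24\right) + 25 = \left(- \frac{13}{314} - 24\right) + 25 = - \frac{7549}{314} + 25 = \frac{301}{314}$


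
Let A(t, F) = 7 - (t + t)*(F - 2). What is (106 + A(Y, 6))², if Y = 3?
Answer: 7921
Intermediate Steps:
A(t, F) = 7 - 2*t*(-2 + F)
(106 + A(Y, 6))² = (106 + (7 + 4*3 - 2*6*3))² = (106 + (7 + 12 - 36))² = (106 - 17)² = 89² = 7921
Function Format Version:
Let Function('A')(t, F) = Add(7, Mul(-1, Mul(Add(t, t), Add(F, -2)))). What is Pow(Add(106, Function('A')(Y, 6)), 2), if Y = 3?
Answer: 7921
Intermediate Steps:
Function('A')(t, F) = Add(7, Mul(-2, t, Add(-2, F))) (Function('A')(t, F) = Add(7, Mul(-1, Mul(Mul(2, t), Add(-2, F)))) = Add(7, Mul(-1, Mul(2, t, Add(-2, F)))) = Add(7, Mul(-2, t, Add(-2, F))))
Pow(Add(106, Function('A')(Y, 6)), 2) = Pow(Add(106, Add(7, Mul(4, 3), Mul(-2, 6, 3))), 2) = Pow(Add(106, Add(7, 12, -36)), 2) = Pow(Add(106, -17), 2) = Pow(89, 2) = 7921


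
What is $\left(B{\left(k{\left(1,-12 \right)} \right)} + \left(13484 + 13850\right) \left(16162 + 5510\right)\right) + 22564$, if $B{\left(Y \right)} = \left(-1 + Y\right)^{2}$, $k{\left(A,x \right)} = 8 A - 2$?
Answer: $592405037$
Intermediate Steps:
$k{\left(A,x \right)} = -2 + 8 A$
$\left(B{\left(k{\left(1,-12 \right)} \right)} + \left(13484 + 13850\right) \left(16162 + 5510\right)\right) + 22564 = \left(\left(-1 + \left(-2 + 8 \cdot 1\right)\right)^{2} + \left(13484 + 13850\right) \left(16162 + 5510\right)\right) + 22564 = \left(\left(-1 + \left(-2 + 8\right)\right)^{2} + 27334 \cdot 21672\right) + 22564 = \left(\left(-1 + 6\right)^{2} + 592382448\right) + 22564 = \left(5^{2} + 592382448\right) + 22564 = \left(25 + 592382448\right) + 22564 = 592382473 + 22564 = 592405037$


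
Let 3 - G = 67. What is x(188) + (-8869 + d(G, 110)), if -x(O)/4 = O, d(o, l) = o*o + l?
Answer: -5415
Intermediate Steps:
G = -64 (G = 3 - 1*67 = 3 - 67 = -64)
d(o, l) = l + o**2 (d(o, l) = o**2 + l = l + o**2)
x(O) = -4*O
x(188) + (-8869 + d(G, 110)) = -4*188 + (-8869 + (110 + (-64)**2)) = -752 + (-8869 + (110 + 4096)) = -752 + (-8869 + 4206) = -752 - 4663 = -5415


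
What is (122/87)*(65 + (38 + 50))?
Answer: 6222/29 ≈ 214.55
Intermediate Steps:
(122/87)*(65 + (38 + 50)) = (122*(1/87))*(65 + 88) = (122/87)*153 = 6222/29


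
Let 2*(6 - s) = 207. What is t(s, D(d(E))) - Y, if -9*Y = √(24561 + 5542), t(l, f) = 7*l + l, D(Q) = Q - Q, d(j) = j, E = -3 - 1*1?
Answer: -780 + √30103/9 ≈ -760.72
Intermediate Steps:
s = -195/2 (s = 6 - ½*207 = 6 - 207/2 = -195/2 ≈ -97.500)
E = -4 (E = -3 - 1 = -4)
D(Q) = 0
t(l, f) = 8*l
Y = -√30103/9 (Y = -√(24561 + 5542)/9 = -√30103/9 ≈ -19.278)
t(s, D(d(E))) - Y = 8*(-195/2) - (-1)*√30103/9 = -780 + √30103/9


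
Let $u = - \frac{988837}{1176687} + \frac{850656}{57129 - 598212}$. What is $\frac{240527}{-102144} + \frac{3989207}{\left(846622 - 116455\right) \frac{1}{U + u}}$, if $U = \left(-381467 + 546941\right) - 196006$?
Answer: $- \frac{7396572283419390937370179}{44337421842521211648} \approx -1.6682 \cdot 10^{5}$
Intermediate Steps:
$u = - \frac{511999582381}{212228444007}$ ($u = \left(-988837\right) \frac{1}{1176687} + \frac{850656}{57129 - 598212} = - \frac{988837}{1176687} + \frac{850656}{-541083} = - \frac{988837}{1176687} + 850656 \left(- \frac{1}{541083}\right) = - \frac{988837}{1176687} - \frac{283552}{180361} = - \frac{511999582381}{212228444007} \approx -2.4125$)
$U = -30532$ ($U = 165474 - 196006 = -30532$)
$\frac{240527}{-102144} + \frac{3989207}{\left(846622 - 116455\right) \frac{1}{U + u}} = \frac{240527}{-102144} + \frac{3989207}{\left(846622 - 116455\right) \frac{1}{-30532 - \frac{511999582381}{212228444007}}} = 240527 \left(- \frac{1}{102144}\right) + \frac{3989207}{730167 \frac{1}{- \frac{6480270852004105}{212228444007}}} = - \frac{34361}{14592} + \frac{3989207}{730167 \left(- \frac{212228444007}{6480270852004105}\right)} = - \frac{34361}{14592} + \frac{3989207}{- \frac{9115423898544657}{381192403059065}} = - \frac{34361}{14592} + 3989207 \left(- \frac{381192403059065}{9115423898544657}\right) = - \frac{34361}{14592} - \frac{1520655402630043511455}{9115423898544657} = - \frac{7396572283419390937370179}{44337421842521211648}$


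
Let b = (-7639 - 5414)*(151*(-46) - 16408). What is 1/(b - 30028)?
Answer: 1/304809734 ≈ 3.2807e-9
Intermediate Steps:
b = 304839762 (b = -13053*(-6946 - 16408) = -13053*(-23354) = 304839762)
1/(b - 30028) = 1/(304839762 - 30028) = 1/304809734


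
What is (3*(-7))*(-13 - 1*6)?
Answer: 399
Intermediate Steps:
(3*(-7))*(-13 - 1*6) = -21*(-13 - 6) = -21*(-19) = 399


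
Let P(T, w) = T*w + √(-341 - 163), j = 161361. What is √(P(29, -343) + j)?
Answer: √(151414 + 6*I*√14) ≈ 389.12 + 0.029*I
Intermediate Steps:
P(T, w) = T*w + 6*I*√14 (P(T, w) = T*w + √(-504) = T*w + 6*I*√14)
√(P(29, -343) + j) = √((29*(-343) + 6*I*√14) + 161361) = √((-9947 + 6*I*√14) + 161361) = √(151414 + 6*I*√14)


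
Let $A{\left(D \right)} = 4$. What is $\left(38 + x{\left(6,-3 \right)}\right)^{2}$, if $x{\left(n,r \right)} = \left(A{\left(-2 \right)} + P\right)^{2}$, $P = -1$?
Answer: $2209$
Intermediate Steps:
$x{\left(n,r \right)} = 9$ ($x{\left(n,r \right)} = \left(4 - 1\right)^{2} = 3^{2} = 9$)
$\left(38 + x{\left(6,-3 \right)}\right)^{2} = \left(38 + 9\right)^{2} = 47^{2} = 2209$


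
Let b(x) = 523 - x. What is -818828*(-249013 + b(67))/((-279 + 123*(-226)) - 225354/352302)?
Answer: -42078882899773/5805052 ≈ -7.2487e+6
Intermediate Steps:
-818828*(-249013 + b(67))/((-279 + 123*(-226)) - 225354/352302) = -818828*(-249013 + (523 - 1*67))/((-279 + 123*(-226)) - 225354/352302) = -818828*(-249013 + (523 - 67))/((-279 - 27798) - 225354*1/352302) = -818828*(-249013 + 456)/(-28077 - 529/827) = -818828/((-23220208/827/(-248557))) = -818828/((-23220208/827*(-1/248557))) = -818828/23220208/205556639 = -818828*205556639/23220208 = -42078882899773/5805052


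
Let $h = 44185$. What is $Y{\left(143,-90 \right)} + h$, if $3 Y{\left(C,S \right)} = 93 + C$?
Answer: $\frac{132791}{3} \approx 44264.0$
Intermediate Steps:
$Y{\left(C,S \right)} = 31 + \frac{C}{3}$ ($Y{\left(C,S \right)} = \frac{93 + C}{3} = 31 + \frac{C}{3}$)
$Y{\left(143,-90 \right)} + h = \left(31 + \frac{1}{3} \cdot 143\right) + 44185 = \left(31 + \frac{143}{3}\right) + 44185 = \frac{236}{3} + 44185 = \frac{132791}{3}$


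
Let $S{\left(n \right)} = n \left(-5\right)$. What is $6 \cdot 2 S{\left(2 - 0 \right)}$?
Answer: $-120$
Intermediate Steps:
$S{\left(n \right)} = - 5 n$
$6 \cdot 2 S{\left(2 - 0 \right)} = 6 \cdot 2 \left(- 5 \left(2 - 0\right)\right) = 12 \left(- 5 \left(2 + 0\right)\right) = 12 \left(\left(-5\right) 2\right) = 12 \left(-10\right) = -120$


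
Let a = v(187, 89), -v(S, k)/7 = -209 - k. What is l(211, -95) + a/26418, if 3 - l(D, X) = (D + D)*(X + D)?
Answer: -92366614/1887 ≈ -48949.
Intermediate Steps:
v(S, k) = 1463 + 7*k (v(S, k) = -7*(-209 - k) = 1463 + 7*k)
a = 2086 (a = 1463 + 7*89 = 1463 + 623 = 2086)
l(D, X) = 3 - 2*D*(D + X) (l(D, X) = 3 - (D + D)*(X + D) = 3 - 2*D*(D + X))
l(211, -95) + a/26418 = (3 - 2*211² - 2*211*(-95)) + 2086/26418 = (3 - 2*44521 + 40090) + 2086*(1/26418) = (3 - 89042 + 40090) + 149/1887 = -48949 + 149/1887 = -92366614/1887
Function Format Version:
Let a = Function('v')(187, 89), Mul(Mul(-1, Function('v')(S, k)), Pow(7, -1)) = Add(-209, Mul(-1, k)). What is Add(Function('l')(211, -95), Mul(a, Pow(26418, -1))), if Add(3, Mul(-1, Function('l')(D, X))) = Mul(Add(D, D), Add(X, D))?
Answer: Rational(-92366614, 1887) ≈ -48949.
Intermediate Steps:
Function('v')(S, k) = Add(1463, Mul(7, k)) (Function('v')(S, k) = Mul(-7, Add(-209, Mul(-1, k))) = Add(1463, Mul(7, k)))
a = 2086 (a = Add(1463, Mul(7, 89)) = Add(1463, 623) = 2086)
Function('l')(D, X) = Add(3, Mul(-2, D, Add(D, X))) (Function('l')(D, X) = Add(3, Mul(-1, Mul(Add(D, D), Add(X, D)))) = Add(3, Mul(-1, Mul(Mul(2, D), Add(D, X)))) = Add(3, Mul(-1, Mul(2, D, Add(D, X)))) = Add(3, Mul(-2, D, Add(D, X))))
Add(Function('l')(211, -95), Mul(a, Pow(26418, -1))) = Add(Add(3, Mul(-2, Pow(211, 2)), Mul(-2, 211, -95)), Mul(2086, Pow(26418, -1))) = Add(Add(3, Mul(-2, 44521), 40090), Mul(2086, Rational(1, 26418))) = Add(Add(3, -89042, 40090), Rational(149, 1887)) = Add(-48949, Rational(149, 1887)) = Rational(-92366614, 1887)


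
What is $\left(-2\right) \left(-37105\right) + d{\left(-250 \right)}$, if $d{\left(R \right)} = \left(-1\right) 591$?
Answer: $73619$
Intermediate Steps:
$d{\left(R \right)} = -591$
$\left(-2\right) \left(-37105\right) + d{\left(-250 \right)} = \left(-2\right) \left(-37105\right) - 591 = 74210 - 591 = 73619$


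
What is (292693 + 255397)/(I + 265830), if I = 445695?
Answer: 109618/142305 ≈ 0.77030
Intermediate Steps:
(292693 + 255397)/(I + 265830) = (292693 + 255397)/(445695 + 265830) = 548090/711525 = 548090*(1/711525) = 109618/142305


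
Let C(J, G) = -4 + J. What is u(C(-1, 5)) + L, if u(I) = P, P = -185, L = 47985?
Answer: 47800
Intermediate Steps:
u(I) = -185
u(C(-1, 5)) + L = -185 + 47985 = 47800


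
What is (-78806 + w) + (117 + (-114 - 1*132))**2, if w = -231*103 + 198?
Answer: -85760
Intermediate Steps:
w = -23595 (w = -23793 + 198 = -23595)
(-78806 + w) + (117 + (-114 - 1*132))**2 = (-78806 - 23595) + (117 + (-114 - 1*132))**2 = -102401 + (117 + (-114 - 132))**2 = -102401 + (117 - 246)**2 = -102401 + (-129)**2 = -102401 + 16641 = -85760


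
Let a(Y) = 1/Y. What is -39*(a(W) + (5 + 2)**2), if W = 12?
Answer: -7657/4 ≈ -1914.3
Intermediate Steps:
-39*(a(W) + (5 + 2)**2) = -39*(1/12 + (5 + 2)**2) = -39*(1/12 + 7**2) = -39*(1/12 + 49) = -39*589/12 = -7657/4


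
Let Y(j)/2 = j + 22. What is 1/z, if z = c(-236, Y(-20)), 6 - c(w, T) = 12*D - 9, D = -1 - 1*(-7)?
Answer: -1/57 ≈ -0.017544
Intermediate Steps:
Y(j) = 44 + 2*j (Y(j) = 2*(j + 22) = 2*(22 + j) = 44 + 2*j)
D = 6 (D = -1 + 7 = 6)
c(w, T) = -57 (c(w, T) = 6 - (12*6 - 9) = 6 - (72 - 9) = 6 - 1*63 = 6 - 63 = -57)
z = -57
1/z = 1/(-57) = -1/57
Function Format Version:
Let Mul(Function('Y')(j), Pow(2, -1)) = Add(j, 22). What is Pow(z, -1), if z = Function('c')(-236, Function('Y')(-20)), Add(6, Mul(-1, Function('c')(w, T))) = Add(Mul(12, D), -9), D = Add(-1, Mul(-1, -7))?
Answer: Rational(-1, 57) ≈ -0.017544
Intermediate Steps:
Function('Y')(j) = Add(44, Mul(2, j)) (Function('Y')(j) = Mul(2, Add(j, 22)) = Mul(2, Add(22, j)) = Add(44, Mul(2, j)))
D = 6 (D = Add(-1, 7) = 6)
Function('c')(w, T) = -57 (Function('c')(w, T) = Add(6, Mul(-1, Add(Mul(12, 6), -9))) = Add(6, Mul(-1, Add(72, -9))) = Add(6, Mul(-1, 63)) = Add(6, -63) = -57)
z = -57
Pow(z, -1) = Pow(-57, -1) = Rational(-1, 57)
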